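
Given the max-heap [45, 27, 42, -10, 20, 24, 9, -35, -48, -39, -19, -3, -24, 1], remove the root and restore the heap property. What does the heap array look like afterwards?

remove root 45; move last element 1 to root → [1, 27, 42, -10, 20, 24, 9, -35, -48, -39, -19, -3, -24]
1 vs larger child 42 at index 2, swap → [42, 27, 1, -10, 20, 24, 9, -35, -48, -39, -19, -3, -24]
1 vs larger child 24 at index 5, swap → [42, 27, 24, -10, 20, 1, 9, -35, -48, -39, -19, -3, -24]

[42, 27, 24, -10, 20, 1, 9, -35, -48, -39, -19, -3, -24]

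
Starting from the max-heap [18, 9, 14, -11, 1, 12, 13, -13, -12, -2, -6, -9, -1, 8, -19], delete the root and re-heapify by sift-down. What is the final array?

[14, 9, 13, -11, 1, 12, 8, -13, -12, -2, -6, -9, -1, -19]

remove root 18; move last element -19 to root → [-19, 9, 14, -11, 1, 12, 13, -13, -12, -2, -6, -9, -1, 8]
-19 vs larger child 14 at index 2, swap → [14, 9, -19, -11, 1, 12, 13, -13, -12, -2, -6, -9, -1, 8]
-19 vs larger child 13 at index 6, swap → [14, 9, 13, -11, 1, 12, -19, -13, -12, -2, -6, -9, -1, 8]
-19 vs only child 8 at index 13, swap → [14, 9, 13, -11, 1, 12, 8, -13, -12, -2, -6, -9, -1, -19]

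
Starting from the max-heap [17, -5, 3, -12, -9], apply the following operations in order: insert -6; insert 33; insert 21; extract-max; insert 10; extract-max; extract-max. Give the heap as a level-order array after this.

insert -6:
  append -6 at index 5 → [17, -5, 3, -12, -9, -6] (no swap needed)
insert 33:
  append 33 at index 6 → [17, -5, 3, -12, -9, -6, 33]
  33 > parent 3 at index 2, swap → [17, -5, 33, -12, -9, -6, 3]
  33 > parent 17 at index 0, swap → [33, -5, 17, -12, -9, -6, 3]
insert 21:
  append 21 at index 7 → [33, -5, 17, -12, -9, -6, 3, 21]
  21 > parent -12 at index 3, swap → [33, -5, 17, 21, -9, -6, 3, -12]
  21 > parent -5 at index 1, swap → [33, 21, 17, -5, -9, -6, 3, -12]
extract-max → returns 33:
  remove root 33; move last element -12 to root → [-12, 21, 17, -5, -9, -6, 3]
  -12 vs larger child 21 at index 1, swap → [21, -12, 17, -5, -9, -6, 3]
  -12 vs larger child -5 at index 3, swap → [21, -5, 17, -12, -9, -6, 3]
insert 10:
  append 10 at index 7 → [21, -5, 17, -12, -9, -6, 3, 10]
  10 > parent -12 at index 3, swap → [21, -5, 17, 10, -9, -6, 3, -12]
  10 > parent -5 at index 1, swap → [21, 10, 17, -5, -9, -6, 3, -12]
extract-max → returns 21:
  remove root 21; move last element -12 to root → [-12, 10, 17, -5, -9, -6, 3]
  -12 vs larger child 17 at index 2, swap → [17, 10, -12, -5, -9, -6, 3]
  -12 vs larger child 3 at index 6, swap → [17, 10, 3, -5, -9, -6, -12]
extract-max → returns 17:
  remove root 17; move last element -12 to root → [-12, 10, 3, -5, -9, -6]
  -12 vs larger child 10 at index 1, swap → [10, -12, 3, -5, -9, -6]
  -12 vs larger child -5 at index 3, swap → [10, -5, 3, -12, -9, -6]

[10, -5, 3, -12, -9, -6]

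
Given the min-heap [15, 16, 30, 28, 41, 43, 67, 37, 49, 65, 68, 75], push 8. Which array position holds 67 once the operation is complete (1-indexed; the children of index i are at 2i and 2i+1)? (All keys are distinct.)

append 8 at index 13 → [15, 16, 30, 28, 41, 43, 67, 37, 49, 65, 68, 75, 8]
8 < parent 43 at index 6, swap → [15, 16, 30, 28, 41, 8, 67, 37, 49, 65, 68, 75, 43]
8 < parent 30 at index 3, swap → [15, 16, 8, 28, 41, 30, 67, 37, 49, 65, 68, 75, 43]
8 < parent 15 at index 1, swap → [8, 16, 15, 28, 41, 30, 67, 37, 49, 65, 68, 75, 43]
resulting array: [8, 16, 15, 28, 41, 30, 67, 37, 49, 65, 68, 75, 43]

7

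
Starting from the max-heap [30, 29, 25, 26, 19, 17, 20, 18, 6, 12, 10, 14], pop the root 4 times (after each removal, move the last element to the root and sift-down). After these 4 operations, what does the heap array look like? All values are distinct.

extract-max #1 returns 30:
  remove root 30; move last element 14 to root → [14, 29, 25, 26, 19, 17, 20, 18, 6, 12, 10]
  14 vs larger child 29 at index 1, swap → [29, 14, 25, 26, 19, 17, 20, 18, 6, 12, 10]
  14 vs larger child 26 at index 3, swap → [29, 26, 25, 14, 19, 17, 20, 18, 6, 12, 10]
  14 vs larger child 18 at index 7, swap → [29, 26, 25, 18, 19, 17, 20, 14, 6, 12, 10]
extract-max #2 returns 29:
  remove root 29; move last element 10 to root → [10, 26, 25, 18, 19, 17, 20, 14, 6, 12]
  10 vs larger child 26 at index 1, swap → [26, 10, 25, 18, 19, 17, 20, 14, 6, 12]
  10 vs larger child 19 at index 4, swap → [26, 19, 25, 18, 10, 17, 20, 14, 6, 12]
  10 vs only child 12 at index 9, swap → [26, 19, 25, 18, 12, 17, 20, 14, 6, 10]
extract-max #3 returns 26:
  remove root 26; move last element 10 to root → [10, 19, 25, 18, 12, 17, 20, 14, 6]
  10 vs larger child 25 at index 2, swap → [25, 19, 10, 18, 12, 17, 20, 14, 6]
  10 vs larger child 20 at index 6, swap → [25, 19, 20, 18, 12, 17, 10, 14, 6]
extract-max #4 returns 25:
  remove root 25; move last element 6 to root → [6, 19, 20, 18, 12, 17, 10, 14]
  6 vs larger child 20 at index 2, swap → [20, 19, 6, 18, 12, 17, 10, 14]
  6 vs larger child 17 at index 5, swap → [20, 19, 17, 18, 12, 6, 10, 14]

[20, 19, 17, 18, 12, 6, 10, 14]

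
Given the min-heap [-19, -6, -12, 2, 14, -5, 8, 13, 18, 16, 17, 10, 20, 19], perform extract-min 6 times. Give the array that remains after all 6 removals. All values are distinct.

extract-min #1 returns -19:
  remove root -19; move last element 19 to root → [19, -6, -12, 2, 14, -5, 8, 13, 18, 16, 17, 10, 20]
  19 vs smaller child -12 at index 2, swap → [-12, -6, 19, 2, 14, -5, 8, 13, 18, 16, 17, 10, 20]
  19 vs smaller child -5 at index 5, swap → [-12, -6, -5, 2, 14, 19, 8, 13, 18, 16, 17, 10, 20]
  19 vs smaller child 10 at index 11, swap → [-12, -6, -5, 2, 14, 10, 8, 13, 18, 16, 17, 19, 20]
extract-min #2 returns -12:
  remove root -12; move last element 20 to root → [20, -6, -5, 2, 14, 10, 8, 13, 18, 16, 17, 19]
  20 vs smaller child -6 at index 1, swap → [-6, 20, -5, 2, 14, 10, 8, 13, 18, 16, 17, 19]
  20 vs smaller child 2 at index 3, swap → [-6, 2, -5, 20, 14, 10, 8, 13, 18, 16, 17, 19]
  20 vs smaller child 13 at index 7, swap → [-6, 2, -5, 13, 14, 10, 8, 20, 18, 16, 17, 19]
extract-min #3 returns -6:
  remove root -6; move last element 19 to root → [19, 2, -5, 13, 14, 10, 8, 20, 18, 16, 17]
  19 vs smaller child -5 at index 2, swap → [-5, 2, 19, 13, 14, 10, 8, 20, 18, 16, 17]
  19 vs smaller child 8 at index 6, swap → [-5, 2, 8, 13, 14, 10, 19, 20, 18, 16, 17]
extract-min #4 returns -5:
  remove root -5; move last element 17 to root → [17, 2, 8, 13, 14, 10, 19, 20, 18, 16]
  17 vs smaller child 2 at index 1, swap → [2, 17, 8, 13, 14, 10, 19, 20, 18, 16]
  17 vs smaller child 13 at index 3, swap → [2, 13, 8, 17, 14, 10, 19, 20, 18, 16]
extract-min #5 returns 2:
  remove root 2; move last element 16 to root → [16, 13, 8, 17, 14, 10, 19, 20, 18]
  16 vs smaller child 8 at index 2, swap → [8, 13, 16, 17, 14, 10, 19, 20, 18]
  16 vs smaller child 10 at index 5, swap → [8, 13, 10, 17, 14, 16, 19, 20, 18]
extract-min #6 returns 8:
  remove root 8; move last element 18 to root → [18, 13, 10, 17, 14, 16, 19, 20]
  18 vs smaller child 10 at index 2, swap → [10, 13, 18, 17, 14, 16, 19, 20]
  18 vs smaller child 16 at index 5, swap → [10, 13, 16, 17, 14, 18, 19, 20]

[10, 13, 16, 17, 14, 18, 19, 20]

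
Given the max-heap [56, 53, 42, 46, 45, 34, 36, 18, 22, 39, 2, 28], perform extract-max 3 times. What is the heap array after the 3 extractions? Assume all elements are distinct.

[45, 39, 42, 28, 2, 34, 36, 18, 22]

extract-max #1 returns 56:
  remove root 56; move last element 28 to root → [28, 53, 42, 46, 45, 34, 36, 18, 22, 39, 2]
  28 vs larger child 53 at index 1, swap → [53, 28, 42, 46, 45, 34, 36, 18, 22, 39, 2]
  28 vs larger child 46 at index 3, swap → [53, 46, 42, 28, 45, 34, 36, 18, 22, 39, 2]
extract-max #2 returns 53:
  remove root 53; move last element 2 to root → [2, 46, 42, 28, 45, 34, 36, 18, 22, 39]
  2 vs larger child 46 at index 1, swap → [46, 2, 42, 28, 45, 34, 36, 18, 22, 39]
  2 vs larger child 45 at index 4, swap → [46, 45, 42, 28, 2, 34, 36, 18, 22, 39]
  2 vs only child 39 at index 9, swap → [46, 45, 42, 28, 39, 34, 36, 18, 22, 2]
extract-max #3 returns 46:
  remove root 46; move last element 2 to root → [2, 45, 42, 28, 39, 34, 36, 18, 22]
  2 vs larger child 45 at index 1, swap → [45, 2, 42, 28, 39, 34, 36, 18, 22]
  2 vs larger child 39 at index 4, swap → [45, 39, 42, 28, 2, 34, 36, 18, 22]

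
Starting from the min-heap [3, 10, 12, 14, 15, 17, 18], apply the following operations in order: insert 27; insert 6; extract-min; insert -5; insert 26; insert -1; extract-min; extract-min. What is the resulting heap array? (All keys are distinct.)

[6, 10, 12, 14, 15, 17, 18, 27, 26]

insert 27:
  append 27 at index 7 → [3, 10, 12, 14, 15, 17, 18, 27] (no swap needed)
insert 6:
  append 6 at index 8 → [3, 10, 12, 14, 15, 17, 18, 27, 6]
  6 < parent 14 at index 3, swap → [3, 10, 12, 6, 15, 17, 18, 27, 14]
  6 < parent 10 at index 1, swap → [3, 6, 12, 10, 15, 17, 18, 27, 14]
extract-min → returns 3:
  remove root 3; move last element 14 to root → [14, 6, 12, 10, 15, 17, 18, 27]
  14 vs smaller child 6 at index 1, swap → [6, 14, 12, 10, 15, 17, 18, 27]
  14 vs smaller child 10 at index 3, swap → [6, 10, 12, 14, 15, 17, 18, 27]
insert -5:
  append -5 at index 8 → [6, 10, 12, 14, 15, 17, 18, 27, -5]
  -5 < parent 14 at index 3, swap → [6, 10, 12, -5, 15, 17, 18, 27, 14]
  -5 < parent 10 at index 1, swap → [6, -5, 12, 10, 15, 17, 18, 27, 14]
  -5 < parent 6 at index 0, swap → [-5, 6, 12, 10, 15, 17, 18, 27, 14]
insert 26:
  append 26 at index 9 → [-5, 6, 12, 10, 15, 17, 18, 27, 14, 26] (no swap needed)
insert -1:
  append -1 at index 10 → [-5, 6, 12, 10, 15, 17, 18, 27, 14, 26, -1]
  -1 < parent 15 at index 4, swap → [-5, 6, 12, 10, -1, 17, 18, 27, 14, 26, 15]
  -1 < parent 6 at index 1, swap → [-5, -1, 12, 10, 6, 17, 18, 27, 14, 26, 15]
extract-min → returns -5:
  remove root -5; move last element 15 to root → [15, -1, 12, 10, 6, 17, 18, 27, 14, 26]
  15 vs smaller child -1 at index 1, swap → [-1, 15, 12, 10, 6, 17, 18, 27, 14, 26]
  15 vs smaller child 6 at index 4, swap → [-1, 6, 12, 10, 15, 17, 18, 27, 14, 26]
extract-min → returns -1:
  remove root -1; move last element 26 to root → [26, 6, 12, 10, 15, 17, 18, 27, 14]
  26 vs smaller child 6 at index 1, swap → [6, 26, 12, 10, 15, 17, 18, 27, 14]
  26 vs smaller child 10 at index 3, swap → [6, 10, 12, 26, 15, 17, 18, 27, 14]
  26 vs smaller child 14 at index 8, swap → [6, 10, 12, 14, 15, 17, 18, 27, 26]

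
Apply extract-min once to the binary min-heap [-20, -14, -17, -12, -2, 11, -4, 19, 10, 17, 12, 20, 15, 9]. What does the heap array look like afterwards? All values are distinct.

[-17, -14, -4, -12, -2, 11, 9, 19, 10, 17, 12, 20, 15]

remove root -20; move last element 9 to root → [9, -14, -17, -12, -2, 11, -4, 19, 10, 17, 12, 20, 15]
9 vs smaller child -17 at index 2, swap → [-17, -14, 9, -12, -2, 11, -4, 19, 10, 17, 12, 20, 15]
9 vs smaller child -4 at index 6, swap → [-17, -14, -4, -12, -2, 11, 9, 19, 10, 17, 12, 20, 15]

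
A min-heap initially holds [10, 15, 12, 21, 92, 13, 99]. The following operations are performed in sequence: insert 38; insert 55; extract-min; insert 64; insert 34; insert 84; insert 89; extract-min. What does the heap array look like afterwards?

[13, 15, 55, 21, 34, 89, 99, 38, 64, 92, 84]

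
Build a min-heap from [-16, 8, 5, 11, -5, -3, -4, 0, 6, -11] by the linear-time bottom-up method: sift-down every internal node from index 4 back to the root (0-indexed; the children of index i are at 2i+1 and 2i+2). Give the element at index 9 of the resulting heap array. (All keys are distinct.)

8

sift down from index 4:
  -5 vs only child -11 at index 9, swap → [-16, 8, 5, 11, -11, -3, -4, 0, 6, -5]
sift down from index 3:
  11 vs smaller child 0 at index 7, swap → [-16, 8, 5, 0, -11, -3, -4, 11, 6, -5]
sift down from index 2:
  5 vs smaller child -4 at index 6, swap → [-16, 8, -4, 0, -11, -3, 5, 11, 6, -5]
sift down from index 1:
  8 vs smaller child -11 at index 4, swap → [-16, -11, -4, 0, 8, -3, 5, 11, 6, -5]
  8 vs only child -5 at index 9, swap → [-16, -11, -4, 0, -5, -3, 5, 11, 6, 8]
sift down from index 0: already satisfies heap property
resulting array: [-16, -11, -4, 0, -5, -3, 5, 11, 6, 8]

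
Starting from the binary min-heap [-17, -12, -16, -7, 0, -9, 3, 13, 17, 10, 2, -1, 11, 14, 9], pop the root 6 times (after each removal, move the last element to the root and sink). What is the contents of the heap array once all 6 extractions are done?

[0, 2, 3, 13, 10, 9, 11, 14, 17]

extract-min #1 returns -17:
  remove root -17; move last element 9 to root → [9, -12, -16, -7, 0, -9, 3, 13, 17, 10, 2, -1, 11, 14]
  9 vs smaller child -16 at index 2, swap → [-16, -12, 9, -7, 0, -9, 3, 13, 17, 10, 2, -1, 11, 14]
  9 vs smaller child -9 at index 5, swap → [-16, -12, -9, -7, 0, 9, 3, 13, 17, 10, 2, -1, 11, 14]
  9 vs smaller child -1 at index 11, swap → [-16, -12, -9, -7, 0, -1, 3, 13, 17, 10, 2, 9, 11, 14]
extract-min #2 returns -16:
  remove root -16; move last element 14 to root → [14, -12, -9, -7, 0, -1, 3, 13, 17, 10, 2, 9, 11]
  14 vs smaller child -12 at index 1, swap → [-12, 14, -9, -7, 0, -1, 3, 13, 17, 10, 2, 9, 11]
  14 vs smaller child -7 at index 3, swap → [-12, -7, -9, 14, 0, -1, 3, 13, 17, 10, 2, 9, 11]
  14 vs smaller child 13 at index 7, swap → [-12, -7, -9, 13, 0, -1, 3, 14, 17, 10, 2, 9, 11]
extract-min #3 returns -12:
  remove root -12; move last element 11 to root → [11, -7, -9, 13, 0, -1, 3, 14, 17, 10, 2, 9]
  11 vs smaller child -9 at index 2, swap → [-9, -7, 11, 13, 0, -1, 3, 14, 17, 10, 2, 9]
  11 vs smaller child -1 at index 5, swap → [-9, -7, -1, 13, 0, 11, 3, 14, 17, 10, 2, 9]
  11 vs only child 9 at index 11, swap → [-9, -7, -1, 13, 0, 9, 3, 14, 17, 10, 2, 11]
extract-min #4 returns -9:
  remove root -9; move last element 11 to root → [11, -7, -1, 13, 0, 9, 3, 14, 17, 10, 2]
  11 vs smaller child -7 at index 1, swap → [-7, 11, -1, 13, 0, 9, 3, 14, 17, 10, 2]
  11 vs smaller child 0 at index 4, swap → [-7, 0, -1, 13, 11, 9, 3, 14, 17, 10, 2]
  11 vs smaller child 2 at index 10, swap → [-7, 0, -1, 13, 2, 9, 3, 14, 17, 10, 11]
extract-min #5 returns -7:
  remove root -7; move last element 11 to root → [11, 0, -1, 13, 2, 9, 3, 14, 17, 10]
  11 vs smaller child -1 at index 2, swap → [-1, 0, 11, 13, 2, 9, 3, 14, 17, 10]
  11 vs smaller child 3 at index 6, swap → [-1, 0, 3, 13, 2, 9, 11, 14, 17, 10]
extract-min #6 returns -1:
  remove root -1; move last element 10 to root → [10, 0, 3, 13, 2, 9, 11, 14, 17]
  10 vs smaller child 0 at index 1, swap → [0, 10, 3, 13, 2, 9, 11, 14, 17]
  10 vs smaller child 2 at index 4, swap → [0, 2, 3, 13, 10, 9, 11, 14, 17]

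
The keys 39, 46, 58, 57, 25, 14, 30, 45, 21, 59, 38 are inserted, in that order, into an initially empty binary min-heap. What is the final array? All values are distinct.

[14, 21, 25, 39, 38, 58, 30, 57, 45, 59, 46]

Insert 39:
  append 39 at index 0 → [39] (no swap needed)
Insert 46:
  append 46 at index 1 → [39, 46] (no swap needed)
Insert 58:
  append 58 at index 2 → [39, 46, 58] (no swap needed)
Insert 57:
  append 57 at index 3 → [39, 46, 58, 57] (no swap needed)
Insert 25:
  append 25 at index 4 → [39, 46, 58, 57, 25]
  25 < parent 46 at index 1, swap → [39, 25, 58, 57, 46]
  25 < parent 39 at index 0, swap → [25, 39, 58, 57, 46]
Insert 14:
  append 14 at index 5 → [25, 39, 58, 57, 46, 14]
  14 < parent 58 at index 2, swap → [25, 39, 14, 57, 46, 58]
  14 < parent 25 at index 0, swap → [14, 39, 25, 57, 46, 58]
Insert 30:
  append 30 at index 6 → [14, 39, 25, 57, 46, 58, 30] (no swap needed)
Insert 45:
  append 45 at index 7 → [14, 39, 25, 57, 46, 58, 30, 45]
  45 < parent 57 at index 3, swap → [14, 39, 25, 45, 46, 58, 30, 57]
Insert 21:
  append 21 at index 8 → [14, 39, 25, 45, 46, 58, 30, 57, 21]
  21 < parent 45 at index 3, swap → [14, 39, 25, 21, 46, 58, 30, 57, 45]
  21 < parent 39 at index 1, swap → [14, 21, 25, 39, 46, 58, 30, 57, 45]
Insert 59:
  append 59 at index 9 → [14, 21, 25, 39, 46, 58, 30, 57, 45, 59] (no swap needed)
Insert 38:
  append 38 at index 10 → [14, 21, 25, 39, 46, 58, 30, 57, 45, 59, 38]
  38 < parent 46 at index 4, swap → [14, 21, 25, 39, 38, 58, 30, 57, 45, 59, 46]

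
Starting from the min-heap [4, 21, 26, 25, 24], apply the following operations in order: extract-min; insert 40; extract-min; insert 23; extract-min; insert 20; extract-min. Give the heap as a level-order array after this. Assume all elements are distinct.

[24, 25, 26, 40]

extract-min → returns 4:
  remove root 4; move last element 24 to root → [24, 21, 26, 25]
  24 vs smaller child 21 at index 1, swap → [21, 24, 26, 25]
insert 40:
  append 40 at index 4 → [21, 24, 26, 25, 40] (no swap needed)
extract-min → returns 21:
  remove root 21; move last element 40 to root → [40, 24, 26, 25]
  40 vs smaller child 24 at index 1, swap → [24, 40, 26, 25]
  40 vs only child 25 at index 3, swap → [24, 25, 26, 40]
insert 23:
  append 23 at index 4 → [24, 25, 26, 40, 23]
  23 < parent 25 at index 1, swap → [24, 23, 26, 40, 25]
  23 < parent 24 at index 0, swap → [23, 24, 26, 40, 25]
extract-min → returns 23:
  remove root 23; move last element 25 to root → [25, 24, 26, 40]
  25 vs smaller child 24 at index 1, swap → [24, 25, 26, 40]
insert 20:
  append 20 at index 4 → [24, 25, 26, 40, 20]
  20 < parent 25 at index 1, swap → [24, 20, 26, 40, 25]
  20 < parent 24 at index 0, swap → [20, 24, 26, 40, 25]
extract-min → returns 20:
  remove root 20; move last element 25 to root → [25, 24, 26, 40]
  25 vs smaller child 24 at index 1, swap → [24, 25, 26, 40]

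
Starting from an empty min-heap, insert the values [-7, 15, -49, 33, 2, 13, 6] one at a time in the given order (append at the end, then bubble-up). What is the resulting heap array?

[-49, 2, -7, 33, 15, 13, 6]

Insert -7:
  append -7 at index 0 → [-7] (no swap needed)
Insert 15:
  append 15 at index 1 → [-7, 15] (no swap needed)
Insert -49:
  append -49 at index 2 → [-7, 15, -49]
  -49 < parent -7 at index 0, swap → [-49, 15, -7]
Insert 33:
  append 33 at index 3 → [-49, 15, -7, 33] (no swap needed)
Insert 2:
  append 2 at index 4 → [-49, 15, -7, 33, 2]
  2 < parent 15 at index 1, swap → [-49, 2, -7, 33, 15]
Insert 13:
  append 13 at index 5 → [-49, 2, -7, 33, 15, 13] (no swap needed)
Insert 6:
  append 6 at index 6 → [-49, 2, -7, 33, 15, 13, 6] (no swap needed)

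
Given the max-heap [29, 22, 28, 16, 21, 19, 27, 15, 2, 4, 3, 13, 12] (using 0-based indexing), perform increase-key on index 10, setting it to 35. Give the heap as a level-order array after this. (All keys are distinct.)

[35, 29, 28, 16, 22, 19, 27, 15, 2, 4, 21, 13, 12]

set index 10 from 3 to 35 → [29, 22, 28, 16, 21, 19, 27, 15, 2, 4, 35, 13, 12]
35 > parent 21 at index 4, swap → [29, 22, 28, 16, 35, 19, 27, 15, 2, 4, 21, 13, 12]
35 > parent 22 at index 1, swap → [29, 35, 28, 16, 22, 19, 27, 15, 2, 4, 21, 13, 12]
35 > parent 29 at index 0, swap → [35, 29, 28, 16, 22, 19, 27, 15, 2, 4, 21, 13, 12]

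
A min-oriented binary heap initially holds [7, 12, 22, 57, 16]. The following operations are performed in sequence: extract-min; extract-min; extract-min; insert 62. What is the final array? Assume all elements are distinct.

extract-min → returns 7:
  remove root 7; move last element 16 to root → [16, 12, 22, 57]
  16 vs smaller child 12 at index 1, swap → [12, 16, 22, 57]
extract-min → returns 12:
  remove root 12; move last element 57 to root → [57, 16, 22]
  57 vs smaller child 16 at index 1, swap → [16, 57, 22]
extract-min → returns 16:
  remove root 16; move last element 22 to root → [22, 57] (no swap needed)
insert 62:
  append 62 at index 2 → [22, 57, 62] (no swap needed)

[22, 57, 62]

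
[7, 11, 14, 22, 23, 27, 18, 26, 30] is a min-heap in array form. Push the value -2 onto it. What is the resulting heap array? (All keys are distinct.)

[-2, 7, 14, 22, 11, 27, 18, 26, 30, 23]

append -2 at index 9 → [7, 11, 14, 22, 23, 27, 18, 26, 30, -2]
-2 < parent 23 at index 4, swap → [7, 11, 14, 22, -2, 27, 18, 26, 30, 23]
-2 < parent 11 at index 1, swap → [7, -2, 14, 22, 11, 27, 18, 26, 30, 23]
-2 < parent 7 at index 0, swap → [-2, 7, 14, 22, 11, 27, 18, 26, 30, 23]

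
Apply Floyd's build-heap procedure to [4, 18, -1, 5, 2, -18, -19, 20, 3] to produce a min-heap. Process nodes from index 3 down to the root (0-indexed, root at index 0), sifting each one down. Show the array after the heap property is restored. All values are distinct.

sift down from index 3:
  5 vs smaller child 3 at index 8, swap → [4, 18, -1, 3, 2, -18, -19, 20, 5]
sift down from index 2:
  -1 vs smaller child -19 at index 6, swap → [4, 18, -19, 3, 2, -18, -1, 20, 5]
sift down from index 1:
  18 vs smaller child 2 at index 4, swap → [4, 2, -19, 3, 18, -18, -1, 20, 5]
sift down from index 0:
  4 vs smaller child -19 at index 2, swap → [-19, 2, 4, 3, 18, -18, -1, 20, 5]
  4 vs smaller child -18 at index 5, swap → [-19, 2, -18, 3, 18, 4, -1, 20, 5]

[-19, 2, -18, 3, 18, 4, -1, 20, 5]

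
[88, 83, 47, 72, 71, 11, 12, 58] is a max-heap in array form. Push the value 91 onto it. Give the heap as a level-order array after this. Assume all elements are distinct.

[91, 88, 47, 83, 71, 11, 12, 58, 72]

append 91 at index 8 → [88, 83, 47, 72, 71, 11, 12, 58, 91]
91 > parent 72 at index 3, swap → [88, 83, 47, 91, 71, 11, 12, 58, 72]
91 > parent 83 at index 1, swap → [88, 91, 47, 83, 71, 11, 12, 58, 72]
91 > parent 88 at index 0, swap → [91, 88, 47, 83, 71, 11, 12, 58, 72]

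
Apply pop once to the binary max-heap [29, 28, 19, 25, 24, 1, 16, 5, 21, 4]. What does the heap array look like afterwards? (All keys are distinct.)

[28, 25, 19, 21, 24, 1, 16, 5, 4]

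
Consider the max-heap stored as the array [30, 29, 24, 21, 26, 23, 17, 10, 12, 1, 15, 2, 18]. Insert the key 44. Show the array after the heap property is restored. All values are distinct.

[44, 29, 30, 21, 26, 23, 24, 10, 12, 1, 15, 2, 18, 17]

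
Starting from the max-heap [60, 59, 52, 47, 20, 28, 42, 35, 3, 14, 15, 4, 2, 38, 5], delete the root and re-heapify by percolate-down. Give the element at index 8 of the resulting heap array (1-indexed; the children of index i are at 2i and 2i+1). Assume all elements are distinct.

remove root 60; move last element 5 to root → [5, 59, 52, 47, 20, 28, 42, 35, 3, 14, 15, 4, 2, 38]
5 vs larger child 59 at index 2, swap → [59, 5, 52, 47, 20, 28, 42, 35, 3, 14, 15, 4, 2, 38]
5 vs larger child 47 at index 4, swap → [59, 47, 52, 5, 20, 28, 42, 35, 3, 14, 15, 4, 2, 38]
5 vs larger child 35 at index 8, swap → [59, 47, 52, 35, 20, 28, 42, 5, 3, 14, 15, 4, 2, 38]
resulting array: [59, 47, 52, 35, 20, 28, 42, 5, 3, 14, 15, 4, 2, 38]

5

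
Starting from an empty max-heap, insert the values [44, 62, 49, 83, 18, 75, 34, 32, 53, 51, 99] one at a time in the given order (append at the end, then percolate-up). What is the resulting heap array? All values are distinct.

Insert 44:
  append 44 at index 0 → [44] (no swap needed)
Insert 62:
  append 62 at index 1 → [44, 62]
  62 > parent 44 at index 0, swap → [62, 44]
Insert 49:
  append 49 at index 2 → [62, 44, 49] (no swap needed)
Insert 83:
  append 83 at index 3 → [62, 44, 49, 83]
  83 > parent 44 at index 1, swap → [62, 83, 49, 44]
  83 > parent 62 at index 0, swap → [83, 62, 49, 44]
Insert 18:
  append 18 at index 4 → [83, 62, 49, 44, 18] (no swap needed)
Insert 75:
  append 75 at index 5 → [83, 62, 49, 44, 18, 75]
  75 > parent 49 at index 2, swap → [83, 62, 75, 44, 18, 49]
Insert 34:
  append 34 at index 6 → [83, 62, 75, 44, 18, 49, 34] (no swap needed)
Insert 32:
  append 32 at index 7 → [83, 62, 75, 44, 18, 49, 34, 32] (no swap needed)
Insert 53:
  append 53 at index 8 → [83, 62, 75, 44, 18, 49, 34, 32, 53]
  53 > parent 44 at index 3, swap → [83, 62, 75, 53, 18, 49, 34, 32, 44]
Insert 51:
  append 51 at index 9 → [83, 62, 75, 53, 18, 49, 34, 32, 44, 51]
  51 > parent 18 at index 4, swap → [83, 62, 75, 53, 51, 49, 34, 32, 44, 18]
Insert 99:
  append 99 at index 10 → [83, 62, 75, 53, 51, 49, 34, 32, 44, 18, 99]
  99 > parent 51 at index 4, swap → [83, 62, 75, 53, 99, 49, 34, 32, 44, 18, 51]
  99 > parent 62 at index 1, swap → [83, 99, 75, 53, 62, 49, 34, 32, 44, 18, 51]
  99 > parent 83 at index 0, swap → [99, 83, 75, 53, 62, 49, 34, 32, 44, 18, 51]

[99, 83, 75, 53, 62, 49, 34, 32, 44, 18, 51]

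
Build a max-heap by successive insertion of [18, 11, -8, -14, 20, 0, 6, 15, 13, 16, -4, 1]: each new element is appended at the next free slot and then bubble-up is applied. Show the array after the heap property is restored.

[20, 18, 6, 15, 16, 1, 0, -14, 13, 11, -4, -8]

Insert 18:
  append 18 at index 0 → [18] (no swap needed)
Insert 11:
  append 11 at index 1 → [18, 11] (no swap needed)
Insert -8:
  append -8 at index 2 → [18, 11, -8] (no swap needed)
Insert -14:
  append -14 at index 3 → [18, 11, -8, -14] (no swap needed)
Insert 20:
  append 20 at index 4 → [18, 11, -8, -14, 20]
  20 > parent 11 at index 1, swap → [18, 20, -8, -14, 11]
  20 > parent 18 at index 0, swap → [20, 18, -8, -14, 11]
Insert 0:
  append 0 at index 5 → [20, 18, -8, -14, 11, 0]
  0 > parent -8 at index 2, swap → [20, 18, 0, -14, 11, -8]
Insert 6:
  append 6 at index 6 → [20, 18, 0, -14, 11, -8, 6]
  6 > parent 0 at index 2, swap → [20, 18, 6, -14, 11, -8, 0]
Insert 15:
  append 15 at index 7 → [20, 18, 6, -14, 11, -8, 0, 15]
  15 > parent -14 at index 3, swap → [20, 18, 6, 15, 11, -8, 0, -14]
Insert 13:
  append 13 at index 8 → [20, 18, 6, 15, 11, -8, 0, -14, 13] (no swap needed)
Insert 16:
  append 16 at index 9 → [20, 18, 6, 15, 11, -8, 0, -14, 13, 16]
  16 > parent 11 at index 4, swap → [20, 18, 6, 15, 16, -8, 0, -14, 13, 11]
Insert -4:
  append -4 at index 10 → [20, 18, 6, 15, 16, -8, 0, -14, 13, 11, -4] (no swap needed)
Insert 1:
  append 1 at index 11 → [20, 18, 6, 15, 16, -8, 0, -14, 13, 11, -4, 1]
  1 > parent -8 at index 5, swap → [20, 18, 6, 15, 16, 1, 0, -14, 13, 11, -4, -8]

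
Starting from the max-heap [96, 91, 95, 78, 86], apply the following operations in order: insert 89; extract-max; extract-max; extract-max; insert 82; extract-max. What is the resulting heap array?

[86, 82, 78]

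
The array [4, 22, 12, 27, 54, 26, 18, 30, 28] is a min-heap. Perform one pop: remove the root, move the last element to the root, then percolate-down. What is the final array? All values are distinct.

remove root 4; move last element 28 to root → [28, 22, 12, 27, 54, 26, 18, 30]
28 vs smaller child 12 at index 2, swap → [12, 22, 28, 27, 54, 26, 18, 30]
28 vs smaller child 18 at index 6, swap → [12, 22, 18, 27, 54, 26, 28, 30]

[12, 22, 18, 27, 54, 26, 28, 30]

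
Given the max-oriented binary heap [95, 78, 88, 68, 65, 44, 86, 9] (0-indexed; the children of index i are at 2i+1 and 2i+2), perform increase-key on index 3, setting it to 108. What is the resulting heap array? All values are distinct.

set index 3 from 68 to 108 → [95, 78, 88, 108, 65, 44, 86, 9]
108 > parent 78 at index 1, swap → [95, 108, 88, 78, 65, 44, 86, 9]
108 > parent 95 at index 0, swap → [108, 95, 88, 78, 65, 44, 86, 9]

[108, 95, 88, 78, 65, 44, 86, 9]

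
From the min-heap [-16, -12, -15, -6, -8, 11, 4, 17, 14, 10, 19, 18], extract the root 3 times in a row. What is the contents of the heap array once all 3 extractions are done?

extract-min #1 returns -16:
  remove root -16; move last element 18 to root → [18, -12, -15, -6, -8, 11, 4, 17, 14, 10, 19]
  18 vs smaller child -15 at index 2, swap → [-15, -12, 18, -6, -8, 11, 4, 17, 14, 10, 19]
  18 vs smaller child 4 at index 6, swap → [-15, -12, 4, -6, -8, 11, 18, 17, 14, 10, 19]
extract-min #2 returns -15:
  remove root -15; move last element 19 to root → [19, -12, 4, -6, -8, 11, 18, 17, 14, 10]
  19 vs smaller child -12 at index 1, swap → [-12, 19, 4, -6, -8, 11, 18, 17, 14, 10]
  19 vs smaller child -8 at index 4, swap → [-12, -8, 4, -6, 19, 11, 18, 17, 14, 10]
  19 vs only child 10 at index 9, swap → [-12, -8, 4, -6, 10, 11, 18, 17, 14, 19]
extract-min #3 returns -12:
  remove root -12; move last element 19 to root → [19, -8, 4, -6, 10, 11, 18, 17, 14]
  19 vs smaller child -8 at index 1, swap → [-8, 19, 4, -6, 10, 11, 18, 17, 14]
  19 vs smaller child -6 at index 3, swap → [-8, -6, 4, 19, 10, 11, 18, 17, 14]
  19 vs smaller child 14 at index 8, swap → [-8, -6, 4, 14, 10, 11, 18, 17, 19]

[-8, -6, 4, 14, 10, 11, 18, 17, 19]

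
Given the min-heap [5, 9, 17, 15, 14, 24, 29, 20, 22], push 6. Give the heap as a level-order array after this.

[5, 6, 17, 15, 9, 24, 29, 20, 22, 14]

append 6 at index 9 → [5, 9, 17, 15, 14, 24, 29, 20, 22, 6]
6 < parent 14 at index 4, swap → [5, 9, 17, 15, 6, 24, 29, 20, 22, 14]
6 < parent 9 at index 1, swap → [5, 6, 17, 15, 9, 24, 29, 20, 22, 14]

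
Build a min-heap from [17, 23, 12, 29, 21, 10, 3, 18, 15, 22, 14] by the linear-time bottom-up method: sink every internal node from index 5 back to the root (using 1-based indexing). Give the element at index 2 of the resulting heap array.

14

sift down from index 5:
  21 vs smaller child 14 at index 11, swap → [17, 23, 12, 29, 14, 10, 3, 18, 15, 22, 21]
sift down from index 4:
  29 vs smaller child 15 at index 9, swap → [17, 23, 12, 15, 14, 10, 3, 18, 29, 22, 21]
sift down from index 3:
  12 vs smaller child 3 at index 7, swap → [17, 23, 3, 15, 14, 10, 12, 18, 29, 22, 21]
sift down from index 2:
  23 vs smaller child 14 at index 5, swap → [17, 14, 3, 15, 23, 10, 12, 18, 29, 22, 21]
  23 vs smaller child 21 at index 11, swap → [17, 14, 3, 15, 21, 10, 12, 18, 29, 22, 23]
sift down from index 1:
  17 vs smaller child 3 at index 3, swap → [3, 14, 17, 15, 21, 10, 12, 18, 29, 22, 23]
  17 vs smaller child 10 at index 6, swap → [3, 14, 10, 15, 21, 17, 12, 18, 29, 22, 23]
resulting array: [3, 14, 10, 15, 21, 17, 12, 18, 29, 22, 23]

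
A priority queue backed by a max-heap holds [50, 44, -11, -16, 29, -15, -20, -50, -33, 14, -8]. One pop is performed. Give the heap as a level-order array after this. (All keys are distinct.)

[44, 29, -11, -16, 14, -15, -20, -50, -33, -8]

remove root 50; move last element -8 to root → [-8, 44, -11, -16, 29, -15, -20, -50, -33, 14]
-8 vs larger child 44 at index 1, swap → [44, -8, -11, -16, 29, -15, -20, -50, -33, 14]
-8 vs larger child 29 at index 4, swap → [44, 29, -11, -16, -8, -15, -20, -50, -33, 14]
-8 vs only child 14 at index 9, swap → [44, 29, -11, -16, 14, -15, -20, -50, -33, -8]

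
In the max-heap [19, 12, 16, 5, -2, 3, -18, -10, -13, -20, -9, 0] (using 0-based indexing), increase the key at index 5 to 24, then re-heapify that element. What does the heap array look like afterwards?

set index 5 from 3 to 24 → [19, 12, 16, 5, -2, 24, -18, -10, -13, -20, -9, 0]
24 > parent 16 at index 2, swap → [19, 12, 24, 5, -2, 16, -18, -10, -13, -20, -9, 0]
24 > parent 19 at index 0, swap → [24, 12, 19, 5, -2, 16, -18, -10, -13, -20, -9, 0]

[24, 12, 19, 5, -2, 16, -18, -10, -13, -20, -9, 0]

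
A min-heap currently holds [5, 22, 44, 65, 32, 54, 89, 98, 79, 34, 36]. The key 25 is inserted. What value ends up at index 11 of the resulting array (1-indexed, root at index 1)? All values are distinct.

36

append 25 at index 12 → [5, 22, 44, 65, 32, 54, 89, 98, 79, 34, 36, 25]
25 < parent 54 at index 6, swap → [5, 22, 44, 65, 32, 25, 89, 98, 79, 34, 36, 54]
25 < parent 44 at index 3, swap → [5, 22, 25, 65, 32, 44, 89, 98, 79, 34, 36, 54]
resulting array: [5, 22, 25, 65, 32, 44, 89, 98, 79, 34, 36, 54]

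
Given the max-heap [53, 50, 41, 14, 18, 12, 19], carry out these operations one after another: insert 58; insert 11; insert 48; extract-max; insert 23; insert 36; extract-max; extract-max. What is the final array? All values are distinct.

insert 58:
  append 58 at index 7 → [53, 50, 41, 14, 18, 12, 19, 58]
  58 > parent 14 at index 3, swap → [53, 50, 41, 58, 18, 12, 19, 14]
  58 > parent 50 at index 1, swap → [53, 58, 41, 50, 18, 12, 19, 14]
  58 > parent 53 at index 0, swap → [58, 53, 41, 50, 18, 12, 19, 14]
insert 11:
  append 11 at index 8 → [58, 53, 41, 50, 18, 12, 19, 14, 11] (no swap needed)
insert 48:
  append 48 at index 9 → [58, 53, 41, 50, 18, 12, 19, 14, 11, 48]
  48 > parent 18 at index 4, swap → [58, 53, 41, 50, 48, 12, 19, 14, 11, 18]
extract-max → returns 58:
  remove root 58; move last element 18 to root → [18, 53, 41, 50, 48, 12, 19, 14, 11]
  18 vs larger child 53 at index 1, swap → [53, 18, 41, 50, 48, 12, 19, 14, 11]
  18 vs larger child 50 at index 3, swap → [53, 50, 41, 18, 48, 12, 19, 14, 11]
insert 23:
  append 23 at index 9 → [53, 50, 41, 18, 48, 12, 19, 14, 11, 23] (no swap needed)
insert 36:
  append 36 at index 10 → [53, 50, 41, 18, 48, 12, 19, 14, 11, 23, 36] (no swap needed)
extract-max → returns 53:
  remove root 53; move last element 36 to root → [36, 50, 41, 18, 48, 12, 19, 14, 11, 23]
  36 vs larger child 50 at index 1, swap → [50, 36, 41, 18, 48, 12, 19, 14, 11, 23]
  36 vs larger child 48 at index 4, swap → [50, 48, 41, 18, 36, 12, 19, 14, 11, 23]
extract-max → returns 50:
  remove root 50; move last element 23 to root → [23, 48, 41, 18, 36, 12, 19, 14, 11]
  23 vs larger child 48 at index 1, swap → [48, 23, 41, 18, 36, 12, 19, 14, 11]
  23 vs larger child 36 at index 4, swap → [48, 36, 41, 18, 23, 12, 19, 14, 11]

[48, 36, 41, 18, 23, 12, 19, 14, 11]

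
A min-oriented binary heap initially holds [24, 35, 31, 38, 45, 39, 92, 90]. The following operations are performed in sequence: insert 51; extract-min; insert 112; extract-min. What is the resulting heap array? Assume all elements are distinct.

insert 51:
  append 51 at index 8 → [24, 35, 31, 38, 45, 39, 92, 90, 51] (no swap needed)
extract-min → returns 24:
  remove root 24; move last element 51 to root → [51, 35, 31, 38, 45, 39, 92, 90]
  51 vs smaller child 31 at index 2, swap → [31, 35, 51, 38, 45, 39, 92, 90]
  51 vs smaller child 39 at index 5, swap → [31, 35, 39, 38, 45, 51, 92, 90]
insert 112:
  append 112 at index 8 → [31, 35, 39, 38, 45, 51, 92, 90, 112] (no swap needed)
extract-min → returns 31:
  remove root 31; move last element 112 to root → [112, 35, 39, 38, 45, 51, 92, 90]
  112 vs smaller child 35 at index 1, swap → [35, 112, 39, 38, 45, 51, 92, 90]
  112 vs smaller child 38 at index 3, swap → [35, 38, 39, 112, 45, 51, 92, 90]
  112 vs only child 90 at index 7, swap → [35, 38, 39, 90, 45, 51, 92, 112]

[35, 38, 39, 90, 45, 51, 92, 112]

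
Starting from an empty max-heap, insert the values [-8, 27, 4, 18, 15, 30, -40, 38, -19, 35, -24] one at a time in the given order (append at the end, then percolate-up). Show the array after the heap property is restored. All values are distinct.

Insert -8:
  append -8 at index 0 → [-8] (no swap needed)
Insert 27:
  append 27 at index 1 → [-8, 27]
  27 > parent -8 at index 0, swap → [27, -8]
Insert 4:
  append 4 at index 2 → [27, -8, 4] (no swap needed)
Insert 18:
  append 18 at index 3 → [27, -8, 4, 18]
  18 > parent -8 at index 1, swap → [27, 18, 4, -8]
Insert 15:
  append 15 at index 4 → [27, 18, 4, -8, 15] (no swap needed)
Insert 30:
  append 30 at index 5 → [27, 18, 4, -8, 15, 30]
  30 > parent 4 at index 2, swap → [27, 18, 30, -8, 15, 4]
  30 > parent 27 at index 0, swap → [30, 18, 27, -8, 15, 4]
Insert -40:
  append -40 at index 6 → [30, 18, 27, -8, 15, 4, -40] (no swap needed)
Insert 38:
  append 38 at index 7 → [30, 18, 27, -8, 15, 4, -40, 38]
  38 > parent -8 at index 3, swap → [30, 18, 27, 38, 15, 4, -40, -8]
  38 > parent 18 at index 1, swap → [30, 38, 27, 18, 15, 4, -40, -8]
  38 > parent 30 at index 0, swap → [38, 30, 27, 18, 15, 4, -40, -8]
Insert -19:
  append -19 at index 8 → [38, 30, 27, 18, 15, 4, -40, -8, -19] (no swap needed)
Insert 35:
  append 35 at index 9 → [38, 30, 27, 18, 15, 4, -40, -8, -19, 35]
  35 > parent 15 at index 4, swap → [38, 30, 27, 18, 35, 4, -40, -8, -19, 15]
  35 > parent 30 at index 1, swap → [38, 35, 27, 18, 30, 4, -40, -8, -19, 15]
Insert -24:
  append -24 at index 10 → [38, 35, 27, 18, 30, 4, -40, -8, -19, 15, -24] (no swap needed)

[38, 35, 27, 18, 30, 4, -40, -8, -19, 15, -24]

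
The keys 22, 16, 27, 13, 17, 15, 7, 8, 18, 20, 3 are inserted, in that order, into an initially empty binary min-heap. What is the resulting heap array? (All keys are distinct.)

[3, 7, 13, 16, 8, 27, 15, 22, 18, 20, 17]

Insert 22:
  append 22 at index 0 → [22] (no swap needed)
Insert 16:
  append 16 at index 1 → [22, 16]
  16 < parent 22 at index 0, swap → [16, 22]
Insert 27:
  append 27 at index 2 → [16, 22, 27] (no swap needed)
Insert 13:
  append 13 at index 3 → [16, 22, 27, 13]
  13 < parent 22 at index 1, swap → [16, 13, 27, 22]
  13 < parent 16 at index 0, swap → [13, 16, 27, 22]
Insert 17:
  append 17 at index 4 → [13, 16, 27, 22, 17] (no swap needed)
Insert 15:
  append 15 at index 5 → [13, 16, 27, 22, 17, 15]
  15 < parent 27 at index 2, swap → [13, 16, 15, 22, 17, 27]
Insert 7:
  append 7 at index 6 → [13, 16, 15, 22, 17, 27, 7]
  7 < parent 15 at index 2, swap → [13, 16, 7, 22, 17, 27, 15]
  7 < parent 13 at index 0, swap → [7, 16, 13, 22, 17, 27, 15]
Insert 8:
  append 8 at index 7 → [7, 16, 13, 22, 17, 27, 15, 8]
  8 < parent 22 at index 3, swap → [7, 16, 13, 8, 17, 27, 15, 22]
  8 < parent 16 at index 1, swap → [7, 8, 13, 16, 17, 27, 15, 22]
Insert 18:
  append 18 at index 8 → [7, 8, 13, 16, 17, 27, 15, 22, 18] (no swap needed)
Insert 20:
  append 20 at index 9 → [7, 8, 13, 16, 17, 27, 15, 22, 18, 20] (no swap needed)
Insert 3:
  append 3 at index 10 → [7, 8, 13, 16, 17, 27, 15, 22, 18, 20, 3]
  3 < parent 17 at index 4, swap → [7, 8, 13, 16, 3, 27, 15, 22, 18, 20, 17]
  3 < parent 8 at index 1, swap → [7, 3, 13, 16, 8, 27, 15, 22, 18, 20, 17]
  3 < parent 7 at index 0, swap → [3, 7, 13, 16, 8, 27, 15, 22, 18, 20, 17]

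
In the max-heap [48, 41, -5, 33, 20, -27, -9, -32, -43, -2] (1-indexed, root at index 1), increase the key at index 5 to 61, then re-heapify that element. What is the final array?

set index 5 from 20 to 61 → [48, 41, -5, 33, 61, -27, -9, -32, -43, -2]
61 > parent 41 at index 2, swap → [48, 61, -5, 33, 41, -27, -9, -32, -43, -2]
61 > parent 48 at index 1, swap → [61, 48, -5, 33, 41, -27, -9, -32, -43, -2]

[61, 48, -5, 33, 41, -27, -9, -32, -43, -2]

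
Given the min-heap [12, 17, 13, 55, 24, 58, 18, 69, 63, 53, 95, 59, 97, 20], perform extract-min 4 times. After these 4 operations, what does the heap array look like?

[20, 24, 58, 55, 53, 95, 59, 69, 63, 97]

extract-min #1 returns 12:
  remove root 12; move last element 20 to root → [20, 17, 13, 55, 24, 58, 18, 69, 63, 53, 95, 59, 97]
  20 vs smaller child 13 at index 2, swap → [13, 17, 20, 55, 24, 58, 18, 69, 63, 53, 95, 59, 97]
  20 vs smaller child 18 at index 6, swap → [13, 17, 18, 55, 24, 58, 20, 69, 63, 53, 95, 59, 97]
extract-min #2 returns 13:
  remove root 13; move last element 97 to root → [97, 17, 18, 55, 24, 58, 20, 69, 63, 53, 95, 59]
  97 vs smaller child 17 at index 1, swap → [17, 97, 18, 55, 24, 58, 20, 69, 63, 53, 95, 59]
  97 vs smaller child 24 at index 4, swap → [17, 24, 18, 55, 97, 58, 20, 69, 63, 53, 95, 59]
  97 vs smaller child 53 at index 9, swap → [17, 24, 18, 55, 53, 58, 20, 69, 63, 97, 95, 59]
extract-min #3 returns 17:
  remove root 17; move last element 59 to root → [59, 24, 18, 55, 53, 58, 20, 69, 63, 97, 95]
  59 vs smaller child 18 at index 2, swap → [18, 24, 59, 55, 53, 58, 20, 69, 63, 97, 95]
  59 vs smaller child 20 at index 6, swap → [18, 24, 20, 55, 53, 58, 59, 69, 63, 97, 95]
extract-min #4 returns 18:
  remove root 18; move last element 95 to root → [95, 24, 20, 55, 53, 58, 59, 69, 63, 97]
  95 vs smaller child 20 at index 2, swap → [20, 24, 95, 55, 53, 58, 59, 69, 63, 97]
  95 vs smaller child 58 at index 5, swap → [20, 24, 58, 55, 53, 95, 59, 69, 63, 97]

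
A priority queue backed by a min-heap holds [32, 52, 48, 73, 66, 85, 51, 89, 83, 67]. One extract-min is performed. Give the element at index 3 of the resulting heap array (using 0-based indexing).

73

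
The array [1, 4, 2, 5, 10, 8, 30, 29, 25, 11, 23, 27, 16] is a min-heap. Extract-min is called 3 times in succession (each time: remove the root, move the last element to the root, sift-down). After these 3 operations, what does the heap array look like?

[5, 10, 8, 25, 11, 16, 30, 29, 27, 23]

extract-min #1 returns 1:
  remove root 1; move last element 16 to root → [16, 4, 2, 5, 10, 8, 30, 29, 25, 11, 23, 27]
  16 vs smaller child 2 at index 2, swap → [2, 4, 16, 5, 10, 8, 30, 29, 25, 11, 23, 27]
  16 vs smaller child 8 at index 5, swap → [2, 4, 8, 5, 10, 16, 30, 29, 25, 11, 23, 27]
extract-min #2 returns 2:
  remove root 2; move last element 27 to root → [27, 4, 8, 5, 10, 16, 30, 29, 25, 11, 23]
  27 vs smaller child 4 at index 1, swap → [4, 27, 8, 5, 10, 16, 30, 29, 25, 11, 23]
  27 vs smaller child 5 at index 3, swap → [4, 5, 8, 27, 10, 16, 30, 29, 25, 11, 23]
  27 vs smaller child 25 at index 8, swap → [4, 5, 8, 25, 10, 16, 30, 29, 27, 11, 23]
extract-min #3 returns 4:
  remove root 4; move last element 23 to root → [23, 5, 8, 25, 10, 16, 30, 29, 27, 11]
  23 vs smaller child 5 at index 1, swap → [5, 23, 8, 25, 10, 16, 30, 29, 27, 11]
  23 vs smaller child 10 at index 4, swap → [5, 10, 8, 25, 23, 16, 30, 29, 27, 11]
  23 vs only child 11 at index 9, swap → [5, 10, 8, 25, 11, 16, 30, 29, 27, 23]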